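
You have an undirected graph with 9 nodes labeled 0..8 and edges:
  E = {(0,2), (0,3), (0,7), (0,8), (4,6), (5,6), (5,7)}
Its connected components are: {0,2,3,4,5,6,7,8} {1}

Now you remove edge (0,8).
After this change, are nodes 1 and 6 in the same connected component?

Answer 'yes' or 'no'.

Initial components: {0,2,3,4,5,6,7,8} {1}
Removing edge (0,8): it was a bridge — component count 2 -> 3.
New components: {0,2,3,4,5,6,7} {1} {8}
Are 1 and 6 in the same component? no

Answer: no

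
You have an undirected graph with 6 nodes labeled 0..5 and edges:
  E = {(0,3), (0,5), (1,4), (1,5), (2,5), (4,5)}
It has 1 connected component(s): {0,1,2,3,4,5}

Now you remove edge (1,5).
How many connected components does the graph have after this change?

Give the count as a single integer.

Answer: 1

Derivation:
Initial component count: 1
Remove (1,5): not a bridge. Count unchanged: 1.
  After removal, components: {0,1,2,3,4,5}
New component count: 1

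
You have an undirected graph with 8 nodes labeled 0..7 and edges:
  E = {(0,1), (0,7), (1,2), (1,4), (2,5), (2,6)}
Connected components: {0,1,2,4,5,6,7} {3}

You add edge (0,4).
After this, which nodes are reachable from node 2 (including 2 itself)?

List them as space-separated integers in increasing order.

Before: nodes reachable from 2: {0,1,2,4,5,6,7}
Adding (0,4): both endpoints already in same component. Reachability from 2 unchanged.
After: nodes reachable from 2: {0,1,2,4,5,6,7}

Answer: 0 1 2 4 5 6 7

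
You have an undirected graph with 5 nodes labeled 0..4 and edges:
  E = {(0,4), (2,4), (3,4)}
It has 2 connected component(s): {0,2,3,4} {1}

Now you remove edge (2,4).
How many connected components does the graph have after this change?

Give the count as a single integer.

Initial component count: 2
Remove (2,4): it was a bridge. Count increases: 2 -> 3.
  After removal, components: {0,3,4} {1} {2}
New component count: 3

Answer: 3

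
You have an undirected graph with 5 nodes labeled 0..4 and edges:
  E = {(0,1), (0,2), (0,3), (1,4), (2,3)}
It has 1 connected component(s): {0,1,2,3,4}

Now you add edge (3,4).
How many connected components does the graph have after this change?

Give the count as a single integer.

Initial component count: 1
Add (3,4): endpoints already in same component. Count unchanged: 1.
New component count: 1

Answer: 1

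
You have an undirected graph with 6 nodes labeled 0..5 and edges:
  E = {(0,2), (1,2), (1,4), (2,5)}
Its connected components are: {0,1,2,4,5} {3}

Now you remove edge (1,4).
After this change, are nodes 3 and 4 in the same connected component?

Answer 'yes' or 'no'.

Answer: no

Derivation:
Initial components: {0,1,2,4,5} {3}
Removing edge (1,4): it was a bridge — component count 2 -> 3.
New components: {0,1,2,5} {3} {4}
Are 3 and 4 in the same component? no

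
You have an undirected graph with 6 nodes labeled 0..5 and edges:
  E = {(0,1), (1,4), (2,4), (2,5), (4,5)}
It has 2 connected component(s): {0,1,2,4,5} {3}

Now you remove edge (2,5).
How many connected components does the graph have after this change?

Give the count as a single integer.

Answer: 2

Derivation:
Initial component count: 2
Remove (2,5): not a bridge. Count unchanged: 2.
  After removal, components: {0,1,2,4,5} {3}
New component count: 2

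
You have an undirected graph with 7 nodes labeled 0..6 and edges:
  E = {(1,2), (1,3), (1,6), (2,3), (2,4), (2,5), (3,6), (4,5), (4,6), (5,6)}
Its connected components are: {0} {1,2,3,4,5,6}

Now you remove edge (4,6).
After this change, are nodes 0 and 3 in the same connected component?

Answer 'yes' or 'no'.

Initial components: {0} {1,2,3,4,5,6}
Removing edge (4,6): not a bridge — component count unchanged at 2.
New components: {0} {1,2,3,4,5,6}
Are 0 and 3 in the same component? no

Answer: no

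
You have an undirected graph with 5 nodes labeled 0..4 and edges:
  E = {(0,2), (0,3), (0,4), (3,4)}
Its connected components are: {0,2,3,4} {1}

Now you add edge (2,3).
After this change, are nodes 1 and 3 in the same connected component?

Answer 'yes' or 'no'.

Initial components: {0,2,3,4} {1}
Adding edge (2,3): both already in same component {0,2,3,4}. No change.
New components: {0,2,3,4} {1}
Are 1 and 3 in the same component? no

Answer: no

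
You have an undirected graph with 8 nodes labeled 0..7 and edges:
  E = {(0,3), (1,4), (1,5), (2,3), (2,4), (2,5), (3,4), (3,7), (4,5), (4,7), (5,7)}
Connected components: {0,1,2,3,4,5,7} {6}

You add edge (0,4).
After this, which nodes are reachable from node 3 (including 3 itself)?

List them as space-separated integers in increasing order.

Answer: 0 1 2 3 4 5 7

Derivation:
Before: nodes reachable from 3: {0,1,2,3,4,5,7}
Adding (0,4): both endpoints already in same component. Reachability from 3 unchanged.
After: nodes reachable from 3: {0,1,2,3,4,5,7}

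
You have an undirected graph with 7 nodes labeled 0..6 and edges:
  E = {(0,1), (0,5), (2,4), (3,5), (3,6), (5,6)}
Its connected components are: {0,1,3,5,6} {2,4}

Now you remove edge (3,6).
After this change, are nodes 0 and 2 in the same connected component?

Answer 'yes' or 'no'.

Initial components: {0,1,3,5,6} {2,4}
Removing edge (3,6): not a bridge — component count unchanged at 2.
New components: {0,1,3,5,6} {2,4}
Are 0 and 2 in the same component? no

Answer: no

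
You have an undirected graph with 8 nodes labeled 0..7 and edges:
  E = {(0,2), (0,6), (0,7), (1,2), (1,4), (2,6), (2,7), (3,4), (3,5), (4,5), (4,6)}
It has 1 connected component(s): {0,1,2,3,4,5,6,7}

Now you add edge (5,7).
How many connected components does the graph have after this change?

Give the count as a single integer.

Answer: 1

Derivation:
Initial component count: 1
Add (5,7): endpoints already in same component. Count unchanged: 1.
New component count: 1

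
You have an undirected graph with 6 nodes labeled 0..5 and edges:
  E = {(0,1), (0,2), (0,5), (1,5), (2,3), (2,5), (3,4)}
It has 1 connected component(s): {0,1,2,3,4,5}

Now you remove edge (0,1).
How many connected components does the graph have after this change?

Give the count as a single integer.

Initial component count: 1
Remove (0,1): not a bridge. Count unchanged: 1.
  After removal, components: {0,1,2,3,4,5}
New component count: 1

Answer: 1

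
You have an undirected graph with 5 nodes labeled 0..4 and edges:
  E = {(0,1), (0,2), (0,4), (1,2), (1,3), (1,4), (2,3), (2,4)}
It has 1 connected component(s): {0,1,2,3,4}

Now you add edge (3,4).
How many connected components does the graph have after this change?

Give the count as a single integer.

Answer: 1

Derivation:
Initial component count: 1
Add (3,4): endpoints already in same component. Count unchanged: 1.
New component count: 1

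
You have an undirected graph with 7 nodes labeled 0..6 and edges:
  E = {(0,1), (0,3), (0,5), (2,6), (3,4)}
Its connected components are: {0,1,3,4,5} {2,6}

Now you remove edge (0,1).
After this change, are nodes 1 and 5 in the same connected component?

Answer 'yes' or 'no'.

Initial components: {0,1,3,4,5} {2,6}
Removing edge (0,1): it was a bridge — component count 2 -> 3.
New components: {0,3,4,5} {1} {2,6}
Are 1 and 5 in the same component? no

Answer: no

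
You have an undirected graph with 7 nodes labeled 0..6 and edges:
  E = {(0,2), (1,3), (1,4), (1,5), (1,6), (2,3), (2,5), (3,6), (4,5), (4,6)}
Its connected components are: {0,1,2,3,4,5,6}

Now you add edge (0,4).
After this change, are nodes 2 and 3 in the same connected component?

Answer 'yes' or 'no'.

Answer: yes

Derivation:
Initial components: {0,1,2,3,4,5,6}
Adding edge (0,4): both already in same component {0,1,2,3,4,5,6}. No change.
New components: {0,1,2,3,4,5,6}
Are 2 and 3 in the same component? yes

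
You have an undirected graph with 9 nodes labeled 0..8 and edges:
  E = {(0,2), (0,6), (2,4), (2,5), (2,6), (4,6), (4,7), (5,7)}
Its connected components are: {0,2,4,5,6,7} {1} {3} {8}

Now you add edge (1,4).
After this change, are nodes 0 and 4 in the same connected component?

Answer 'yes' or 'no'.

Initial components: {0,2,4,5,6,7} {1} {3} {8}
Adding edge (1,4): merges {1} and {0,2,4,5,6,7}.
New components: {0,1,2,4,5,6,7} {3} {8}
Are 0 and 4 in the same component? yes

Answer: yes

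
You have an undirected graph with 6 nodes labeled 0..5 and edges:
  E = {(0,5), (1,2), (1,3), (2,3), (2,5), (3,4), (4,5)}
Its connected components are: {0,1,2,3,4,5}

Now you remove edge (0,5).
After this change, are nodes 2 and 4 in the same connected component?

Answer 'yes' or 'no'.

Initial components: {0,1,2,3,4,5}
Removing edge (0,5): it was a bridge — component count 1 -> 2.
New components: {0} {1,2,3,4,5}
Are 2 and 4 in the same component? yes

Answer: yes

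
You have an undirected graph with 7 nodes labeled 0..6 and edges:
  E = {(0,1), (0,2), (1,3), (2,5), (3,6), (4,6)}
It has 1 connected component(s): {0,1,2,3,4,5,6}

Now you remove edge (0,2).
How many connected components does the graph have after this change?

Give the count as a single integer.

Answer: 2

Derivation:
Initial component count: 1
Remove (0,2): it was a bridge. Count increases: 1 -> 2.
  After removal, components: {0,1,3,4,6} {2,5}
New component count: 2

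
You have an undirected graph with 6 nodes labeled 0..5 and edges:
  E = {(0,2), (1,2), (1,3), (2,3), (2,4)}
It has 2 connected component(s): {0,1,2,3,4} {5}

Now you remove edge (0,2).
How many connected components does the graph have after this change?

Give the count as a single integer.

Answer: 3

Derivation:
Initial component count: 2
Remove (0,2): it was a bridge. Count increases: 2 -> 3.
  After removal, components: {0} {1,2,3,4} {5}
New component count: 3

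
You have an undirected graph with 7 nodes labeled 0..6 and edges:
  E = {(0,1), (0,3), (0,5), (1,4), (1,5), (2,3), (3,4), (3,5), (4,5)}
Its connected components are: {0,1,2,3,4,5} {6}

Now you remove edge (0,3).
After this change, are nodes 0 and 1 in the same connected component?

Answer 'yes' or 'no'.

Answer: yes

Derivation:
Initial components: {0,1,2,3,4,5} {6}
Removing edge (0,3): not a bridge — component count unchanged at 2.
New components: {0,1,2,3,4,5} {6}
Are 0 and 1 in the same component? yes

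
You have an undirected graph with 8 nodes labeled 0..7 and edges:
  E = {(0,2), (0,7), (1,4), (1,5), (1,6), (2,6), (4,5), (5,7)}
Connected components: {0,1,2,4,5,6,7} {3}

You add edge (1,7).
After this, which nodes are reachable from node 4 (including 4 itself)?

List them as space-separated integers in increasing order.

Answer: 0 1 2 4 5 6 7

Derivation:
Before: nodes reachable from 4: {0,1,2,4,5,6,7}
Adding (1,7): both endpoints already in same component. Reachability from 4 unchanged.
After: nodes reachable from 4: {0,1,2,4,5,6,7}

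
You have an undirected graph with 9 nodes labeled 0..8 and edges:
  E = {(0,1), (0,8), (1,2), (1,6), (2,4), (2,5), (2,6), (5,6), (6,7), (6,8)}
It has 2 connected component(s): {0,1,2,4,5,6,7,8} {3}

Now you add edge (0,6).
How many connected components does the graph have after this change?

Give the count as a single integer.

Initial component count: 2
Add (0,6): endpoints already in same component. Count unchanged: 2.
New component count: 2

Answer: 2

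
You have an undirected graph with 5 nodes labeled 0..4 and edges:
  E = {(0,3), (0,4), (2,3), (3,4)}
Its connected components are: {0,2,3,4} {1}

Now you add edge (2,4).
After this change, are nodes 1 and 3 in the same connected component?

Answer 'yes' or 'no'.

Answer: no

Derivation:
Initial components: {0,2,3,4} {1}
Adding edge (2,4): both already in same component {0,2,3,4}. No change.
New components: {0,2,3,4} {1}
Are 1 and 3 in the same component? no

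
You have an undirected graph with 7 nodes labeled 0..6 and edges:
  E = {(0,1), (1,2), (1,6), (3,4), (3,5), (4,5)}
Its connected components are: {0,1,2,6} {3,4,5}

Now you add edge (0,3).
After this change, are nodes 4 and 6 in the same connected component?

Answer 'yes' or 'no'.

Initial components: {0,1,2,6} {3,4,5}
Adding edge (0,3): merges {0,1,2,6} and {3,4,5}.
New components: {0,1,2,3,4,5,6}
Are 4 and 6 in the same component? yes

Answer: yes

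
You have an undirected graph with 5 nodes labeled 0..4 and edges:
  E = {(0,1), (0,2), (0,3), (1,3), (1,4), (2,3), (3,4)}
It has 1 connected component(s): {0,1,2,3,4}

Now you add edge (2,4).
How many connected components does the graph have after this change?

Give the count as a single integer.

Initial component count: 1
Add (2,4): endpoints already in same component. Count unchanged: 1.
New component count: 1

Answer: 1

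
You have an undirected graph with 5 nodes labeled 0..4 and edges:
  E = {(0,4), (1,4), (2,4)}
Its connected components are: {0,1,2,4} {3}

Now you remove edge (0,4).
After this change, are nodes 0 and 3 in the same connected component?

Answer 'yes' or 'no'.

Initial components: {0,1,2,4} {3}
Removing edge (0,4): it was a bridge — component count 2 -> 3.
New components: {0} {1,2,4} {3}
Are 0 and 3 in the same component? no

Answer: no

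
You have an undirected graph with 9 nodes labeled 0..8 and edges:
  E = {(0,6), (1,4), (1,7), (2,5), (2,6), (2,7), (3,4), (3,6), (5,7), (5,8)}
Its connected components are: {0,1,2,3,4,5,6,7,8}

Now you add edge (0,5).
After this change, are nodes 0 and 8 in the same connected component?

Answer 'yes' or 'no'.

Initial components: {0,1,2,3,4,5,6,7,8}
Adding edge (0,5): both already in same component {0,1,2,3,4,5,6,7,8}. No change.
New components: {0,1,2,3,4,5,6,7,8}
Are 0 and 8 in the same component? yes

Answer: yes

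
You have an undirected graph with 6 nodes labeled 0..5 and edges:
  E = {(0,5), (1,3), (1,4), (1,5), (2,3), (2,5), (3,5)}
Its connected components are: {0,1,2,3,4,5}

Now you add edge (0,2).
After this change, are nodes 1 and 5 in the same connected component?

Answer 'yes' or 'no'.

Answer: yes

Derivation:
Initial components: {0,1,2,3,4,5}
Adding edge (0,2): both already in same component {0,1,2,3,4,5}. No change.
New components: {0,1,2,3,4,5}
Are 1 and 5 in the same component? yes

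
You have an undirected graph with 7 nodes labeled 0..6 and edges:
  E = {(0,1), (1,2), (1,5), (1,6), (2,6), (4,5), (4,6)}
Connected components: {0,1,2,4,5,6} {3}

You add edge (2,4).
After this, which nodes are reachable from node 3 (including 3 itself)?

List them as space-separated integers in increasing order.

Before: nodes reachable from 3: {3}
Adding (2,4): both endpoints already in same component. Reachability from 3 unchanged.
After: nodes reachable from 3: {3}

Answer: 3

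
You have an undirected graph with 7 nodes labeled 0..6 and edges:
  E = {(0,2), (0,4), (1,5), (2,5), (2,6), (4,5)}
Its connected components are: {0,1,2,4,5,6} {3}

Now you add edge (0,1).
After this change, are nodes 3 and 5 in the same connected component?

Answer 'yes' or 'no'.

Initial components: {0,1,2,4,5,6} {3}
Adding edge (0,1): both already in same component {0,1,2,4,5,6}. No change.
New components: {0,1,2,4,5,6} {3}
Are 3 and 5 in the same component? no

Answer: no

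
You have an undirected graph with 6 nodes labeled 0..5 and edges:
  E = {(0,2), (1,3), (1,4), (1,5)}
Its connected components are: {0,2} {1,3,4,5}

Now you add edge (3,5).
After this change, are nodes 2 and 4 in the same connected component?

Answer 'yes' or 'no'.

Initial components: {0,2} {1,3,4,5}
Adding edge (3,5): both already in same component {1,3,4,5}. No change.
New components: {0,2} {1,3,4,5}
Are 2 and 4 in the same component? no

Answer: no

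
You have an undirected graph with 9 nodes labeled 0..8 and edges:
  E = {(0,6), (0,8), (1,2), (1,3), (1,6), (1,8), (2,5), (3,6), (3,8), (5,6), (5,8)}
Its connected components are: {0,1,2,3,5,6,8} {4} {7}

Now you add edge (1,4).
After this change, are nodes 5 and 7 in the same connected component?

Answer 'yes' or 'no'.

Answer: no

Derivation:
Initial components: {0,1,2,3,5,6,8} {4} {7}
Adding edge (1,4): merges {0,1,2,3,5,6,8} and {4}.
New components: {0,1,2,3,4,5,6,8} {7}
Are 5 and 7 in the same component? no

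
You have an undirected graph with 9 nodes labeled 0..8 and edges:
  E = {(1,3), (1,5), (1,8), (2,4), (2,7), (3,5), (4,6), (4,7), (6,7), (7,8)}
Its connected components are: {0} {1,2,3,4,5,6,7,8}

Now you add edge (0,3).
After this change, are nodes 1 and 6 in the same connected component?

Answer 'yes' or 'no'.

Initial components: {0} {1,2,3,4,5,6,7,8}
Adding edge (0,3): merges {0} and {1,2,3,4,5,6,7,8}.
New components: {0,1,2,3,4,5,6,7,8}
Are 1 and 6 in the same component? yes

Answer: yes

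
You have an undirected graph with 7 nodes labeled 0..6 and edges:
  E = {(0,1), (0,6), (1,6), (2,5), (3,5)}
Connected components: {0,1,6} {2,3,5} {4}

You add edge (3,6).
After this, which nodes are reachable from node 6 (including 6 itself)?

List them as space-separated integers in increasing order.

Before: nodes reachable from 6: {0,1,6}
Adding (3,6): merges 6's component with another. Reachability grows.
After: nodes reachable from 6: {0,1,2,3,5,6}

Answer: 0 1 2 3 5 6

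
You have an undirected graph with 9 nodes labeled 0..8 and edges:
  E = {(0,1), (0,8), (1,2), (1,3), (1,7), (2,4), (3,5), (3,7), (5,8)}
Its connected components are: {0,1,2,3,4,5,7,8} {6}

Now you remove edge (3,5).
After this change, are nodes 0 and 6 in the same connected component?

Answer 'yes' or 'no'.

Answer: no

Derivation:
Initial components: {0,1,2,3,4,5,7,8} {6}
Removing edge (3,5): not a bridge — component count unchanged at 2.
New components: {0,1,2,3,4,5,7,8} {6}
Are 0 and 6 in the same component? no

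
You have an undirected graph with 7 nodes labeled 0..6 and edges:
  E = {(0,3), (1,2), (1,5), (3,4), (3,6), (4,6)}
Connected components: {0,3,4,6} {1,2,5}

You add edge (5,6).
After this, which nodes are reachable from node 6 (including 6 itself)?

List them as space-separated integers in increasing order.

Before: nodes reachable from 6: {0,3,4,6}
Adding (5,6): merges 6's component with another. Reachability grows.
After: nodes reachable from 6: {0,1,2,3,4,5,6}

Answer: 0 1 2 3 4 5 6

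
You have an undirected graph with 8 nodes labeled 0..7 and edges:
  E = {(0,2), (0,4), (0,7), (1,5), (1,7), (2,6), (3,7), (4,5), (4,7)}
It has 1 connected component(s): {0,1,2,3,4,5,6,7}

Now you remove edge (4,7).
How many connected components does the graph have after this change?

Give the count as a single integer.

Answer: 1

Derivation:
Initial component count: 1
Remove (4,7): not a bridge. Count unchanged: 1.
  After removal, components: {0,1,2,3,4,5,6,7}
New component count: 1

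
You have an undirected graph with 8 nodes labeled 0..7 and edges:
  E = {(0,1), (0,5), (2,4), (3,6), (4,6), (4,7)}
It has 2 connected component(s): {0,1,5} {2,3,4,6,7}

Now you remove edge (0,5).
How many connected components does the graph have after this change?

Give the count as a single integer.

Answer: 3

Derivation:
Initial component count: 2
Remove (0,5): it was a bridge. Count increases: 2 -> 3.
  After removal, components: {0,1} {2,3,4,6,7} {5}
New component count: 3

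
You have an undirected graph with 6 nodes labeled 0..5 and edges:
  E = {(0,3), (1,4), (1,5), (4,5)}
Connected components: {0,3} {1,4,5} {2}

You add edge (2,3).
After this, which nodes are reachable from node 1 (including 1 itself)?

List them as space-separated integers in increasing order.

Before: nodes reachable from 1: {1,4,5}
Adding (2,3): merges two components, but neither contains 1. Reachability from 1 unchanged.
After: nodes reachable from 1: {1,4,5}

Answer: 1 4 5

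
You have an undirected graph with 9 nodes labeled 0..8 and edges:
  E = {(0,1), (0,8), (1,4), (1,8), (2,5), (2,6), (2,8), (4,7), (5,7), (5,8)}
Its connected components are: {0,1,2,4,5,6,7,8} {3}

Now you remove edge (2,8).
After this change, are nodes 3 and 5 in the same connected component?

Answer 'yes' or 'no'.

Initial components: {0,1,2,4,5,6,7,8} {3}
Removing edge (2,8): not a bridge — component count unchanged at 2.
New components: {0,1,2,4,5,6,7,8} {3}
Are 3 and 5 in the same component? no

Answer: no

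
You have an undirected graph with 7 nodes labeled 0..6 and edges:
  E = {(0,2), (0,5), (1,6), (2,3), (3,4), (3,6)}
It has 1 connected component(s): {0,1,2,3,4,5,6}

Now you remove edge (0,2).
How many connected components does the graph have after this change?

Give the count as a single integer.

Answer: 2

Derivation:
Initial component count: 1
Remove (0,2): it was a bridge. Count increases: 1 -> 2.
  After removal, components: {0,5} {1,2,3,4,6}
New component count: 2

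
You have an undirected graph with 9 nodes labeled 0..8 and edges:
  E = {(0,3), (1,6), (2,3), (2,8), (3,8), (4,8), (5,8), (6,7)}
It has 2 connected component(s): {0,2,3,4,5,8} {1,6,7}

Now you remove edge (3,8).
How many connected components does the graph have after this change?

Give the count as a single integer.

Answer: 2

Derivation:
Initial component count: 2
Remove (3,8): not a bridge. Count unchanged: 2.
  After removal, components: {0,2,3,4,5,8} {1,6,7}
New component count: 2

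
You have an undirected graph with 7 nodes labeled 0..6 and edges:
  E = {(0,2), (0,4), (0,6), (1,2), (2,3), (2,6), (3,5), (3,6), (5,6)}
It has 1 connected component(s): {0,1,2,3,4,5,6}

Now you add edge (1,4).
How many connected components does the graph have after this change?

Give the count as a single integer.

Initial component count: 1
Add (1,4): endpoints already in same component. Count unchanged: 1.
New component count: 1

Answer: 1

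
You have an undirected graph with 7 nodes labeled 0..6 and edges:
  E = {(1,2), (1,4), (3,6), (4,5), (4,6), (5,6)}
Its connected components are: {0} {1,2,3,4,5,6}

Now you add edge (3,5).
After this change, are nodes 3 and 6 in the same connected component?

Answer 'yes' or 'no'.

Initial components: {0} {1,2,3,4,5,6}
Adding edge (3,5): both already in same component {1,2,3,4,5,6}. No change.
New components: {0} {1,2,3,4,5,6}
Are 3 and 6 in the same component? yes

Answer: yes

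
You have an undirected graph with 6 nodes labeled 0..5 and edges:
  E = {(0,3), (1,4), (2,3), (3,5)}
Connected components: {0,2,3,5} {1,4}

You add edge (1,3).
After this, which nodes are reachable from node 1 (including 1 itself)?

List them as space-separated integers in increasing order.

Answer: 0 1 2 3 4 5

Derivation:
Before: nodes reachable from 1: {1,4}
Adding (1,3): merges 1's component with another. Reachability grows.
After: nodes reachable from 1: {0,1,2,3,4,5}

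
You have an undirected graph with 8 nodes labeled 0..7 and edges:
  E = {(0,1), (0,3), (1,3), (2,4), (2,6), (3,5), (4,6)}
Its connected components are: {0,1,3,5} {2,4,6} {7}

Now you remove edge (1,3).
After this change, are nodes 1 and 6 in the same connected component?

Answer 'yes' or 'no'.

Initial components: {0,1,3,5} {2,4,6} {7}
Removing edge (1,3): not a bridge — component count unchanged at 3.
New components: {0,1,3,5} {2,4,6} {7}
Are 1 and 6 in the same component? no

Answer: no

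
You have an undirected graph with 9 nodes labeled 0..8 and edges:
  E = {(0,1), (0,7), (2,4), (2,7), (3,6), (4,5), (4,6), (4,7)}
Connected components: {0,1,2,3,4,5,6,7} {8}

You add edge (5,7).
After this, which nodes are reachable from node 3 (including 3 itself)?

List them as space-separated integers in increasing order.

Answer: 0 1 2 3 4 5 6 7

Derivation:
Before: nodes reachable from 3: {0,1,2,3,4,5,6,7}
Adding (5,7): both endpoints already in same component. Reachability from 3 unchanged.
After: nodes reachable from 3: {0,1,2,3,4,5,6,7}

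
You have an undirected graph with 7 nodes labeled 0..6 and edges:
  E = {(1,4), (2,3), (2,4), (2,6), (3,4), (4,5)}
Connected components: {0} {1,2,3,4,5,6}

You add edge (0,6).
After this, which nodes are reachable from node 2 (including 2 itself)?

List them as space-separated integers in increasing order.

Before: nodes reachable from 2: {1,2,3,4,5,6}
Adding (0,6): merges 2's component with another. Reachability grows.
After: nodes reachable from 2: {0,1,2,3,4,5,6}

Answer: 0 1 2 3 4 5 6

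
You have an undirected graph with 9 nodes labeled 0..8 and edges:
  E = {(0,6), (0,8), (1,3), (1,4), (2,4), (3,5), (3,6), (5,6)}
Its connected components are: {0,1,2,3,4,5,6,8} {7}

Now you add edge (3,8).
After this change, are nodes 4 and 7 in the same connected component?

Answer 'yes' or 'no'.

Answer: no

Derivation:
Initial components: {0,1,2,3,4,5,6,8} {7}
Adding edge (3,8): both already in same component {0,1,2,3,4,5,6,8}. No change.
New components: {0,1,2,3,4,5,6,8} {7}
Are 4 and 7 in the same component? no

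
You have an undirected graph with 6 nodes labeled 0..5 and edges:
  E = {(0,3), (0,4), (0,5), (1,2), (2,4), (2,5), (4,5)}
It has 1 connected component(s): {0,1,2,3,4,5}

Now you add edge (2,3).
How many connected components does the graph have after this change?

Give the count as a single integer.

Answer: 1

Derivation:
Initial component count: 1
Add (2,3): endpoints already in same component. Count unchanged: 1.
New component count: 1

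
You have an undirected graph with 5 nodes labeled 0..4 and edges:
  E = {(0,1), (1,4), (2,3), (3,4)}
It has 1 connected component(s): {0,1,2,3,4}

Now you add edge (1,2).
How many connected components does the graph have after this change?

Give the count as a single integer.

Initial component count: 1
Add (1,2): endpoints already in same component. Count unchanged: 1.
New component count: 1

Answer: 1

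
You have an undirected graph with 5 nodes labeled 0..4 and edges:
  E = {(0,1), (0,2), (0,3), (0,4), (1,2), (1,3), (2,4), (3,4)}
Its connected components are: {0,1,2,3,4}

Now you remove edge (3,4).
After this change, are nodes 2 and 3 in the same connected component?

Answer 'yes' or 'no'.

Answer: yes

Derivation:
Initial components: {0,1,2,3,4}
Removing edge (3,4): not a bridge — component count unchanged at 1.
New components: {0,1,2,3,4}
Are 2 and 3 in the same component? yes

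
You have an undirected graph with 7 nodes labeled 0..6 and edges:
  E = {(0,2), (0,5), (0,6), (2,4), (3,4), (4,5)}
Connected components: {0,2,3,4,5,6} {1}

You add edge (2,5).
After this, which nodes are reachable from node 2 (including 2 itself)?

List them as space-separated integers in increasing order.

Answer: 0 2 3 4 5 6

Derivation:
Before: nodes reachable from 2: {0,2,3,4,5,6}
Adding (2,5): both endpoints already in same component. Reachability from 2 unchanged.
After: nodes reachable from 2: {0,2,3,4,5,6}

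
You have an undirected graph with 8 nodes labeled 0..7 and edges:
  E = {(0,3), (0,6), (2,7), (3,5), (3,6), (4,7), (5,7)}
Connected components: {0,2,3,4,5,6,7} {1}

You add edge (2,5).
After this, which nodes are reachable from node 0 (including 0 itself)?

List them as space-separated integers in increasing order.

Before: nodes reachable from 0: {0,2,3,4,5,6,7}
Adding (2,5): both endpoints already in same component. Reachability from 0 unchanged.
After: nodes reachable from 0: {0,2,3,4,5,6,7}

Answer: 0 2 3 4 5 6 7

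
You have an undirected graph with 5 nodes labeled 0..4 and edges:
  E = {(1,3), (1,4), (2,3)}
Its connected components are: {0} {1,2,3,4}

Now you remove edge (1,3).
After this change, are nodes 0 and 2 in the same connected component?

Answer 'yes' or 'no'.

Answer: no

Derivation:
Initial components: {0} {1,2,3,4}
Removing edge (1,3): it was a bridge — component count 2 -> 3.
New components: {0} {1,4} {2,3}
Are 0 and 2 in the same component? no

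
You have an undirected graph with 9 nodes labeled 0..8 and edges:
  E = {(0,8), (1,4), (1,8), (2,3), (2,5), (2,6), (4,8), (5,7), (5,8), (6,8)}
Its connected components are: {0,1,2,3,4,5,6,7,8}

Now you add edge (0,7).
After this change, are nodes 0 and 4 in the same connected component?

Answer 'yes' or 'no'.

Answer: yes

Derivation:
Initial components: {0,1,2,3,4,5,6,7,8}
Adding edge (0,7): both already in same component {0,1,2,3,4,5,6,7,8}. No change.
New components: {0,1,2,3,4,5,6,7,8}
Are 0 and 4 in the same component? yes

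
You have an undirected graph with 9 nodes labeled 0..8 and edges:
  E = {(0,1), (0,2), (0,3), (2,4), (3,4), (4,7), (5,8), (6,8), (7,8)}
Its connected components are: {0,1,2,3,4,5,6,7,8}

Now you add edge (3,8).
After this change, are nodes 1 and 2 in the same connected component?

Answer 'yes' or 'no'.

Answer: yes

Derivation:
Initial components: {0,1,2,3,4,5,6,7,8}
Adding edge (3,8): both already in same component {0,1,2,3,4,5,6,7,8}. No change.
New components: {0,1,2,3,4,5,6,7,8}
Are 1 and 2 in the same component? yes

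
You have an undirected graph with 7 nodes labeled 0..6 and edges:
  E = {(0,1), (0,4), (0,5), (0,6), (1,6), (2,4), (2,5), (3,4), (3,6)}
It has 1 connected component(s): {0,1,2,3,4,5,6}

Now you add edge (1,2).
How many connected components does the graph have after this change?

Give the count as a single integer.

Initial component count: 1
Add (1,2): endpoints already in same component. Count unchanged: 1.
New component count: 1

Answer: 1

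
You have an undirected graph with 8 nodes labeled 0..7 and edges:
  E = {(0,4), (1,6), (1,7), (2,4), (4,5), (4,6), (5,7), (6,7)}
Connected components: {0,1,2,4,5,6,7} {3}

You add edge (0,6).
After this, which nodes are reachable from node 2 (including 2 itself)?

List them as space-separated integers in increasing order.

Answer: 0 1 2 4 5 6 7

Derivation:
Before: nodes reachable from 2: {0,1,2,4,5,6,7}
Adding (0,6): both endpoints already in same component. Reachability from 2 unchanged.
After: nodes reachable from 2: {0,1,2,4,5,6,7}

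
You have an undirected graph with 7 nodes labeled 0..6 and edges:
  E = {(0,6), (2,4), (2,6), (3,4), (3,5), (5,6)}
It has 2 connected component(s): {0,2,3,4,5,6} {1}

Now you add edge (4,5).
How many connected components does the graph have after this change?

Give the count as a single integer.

Initial component count: 2
Add (4,5): endpoints already in same component. Count unchanged: 2.
New component count: 2

Answer: 2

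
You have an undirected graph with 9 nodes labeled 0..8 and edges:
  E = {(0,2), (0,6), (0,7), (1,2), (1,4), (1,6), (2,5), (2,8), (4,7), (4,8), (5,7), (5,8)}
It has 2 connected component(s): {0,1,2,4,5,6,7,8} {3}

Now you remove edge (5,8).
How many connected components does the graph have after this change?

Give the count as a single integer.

Answer: 2

Derivation:
Initial component count: 2
Remove (5,8): not a bridge. Count unchanged: 2.
  After removal, components: {0,1,2,4,5,6,7,8} {3}
New component count: 2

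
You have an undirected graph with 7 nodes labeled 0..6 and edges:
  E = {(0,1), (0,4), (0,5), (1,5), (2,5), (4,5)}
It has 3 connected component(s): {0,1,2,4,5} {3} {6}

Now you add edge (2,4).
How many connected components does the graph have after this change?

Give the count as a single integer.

Answer: 3

Derivation:
Initial component count: 3
Add (2,4): endpoints already in same component. Count unchanged: 3.
New component count: 3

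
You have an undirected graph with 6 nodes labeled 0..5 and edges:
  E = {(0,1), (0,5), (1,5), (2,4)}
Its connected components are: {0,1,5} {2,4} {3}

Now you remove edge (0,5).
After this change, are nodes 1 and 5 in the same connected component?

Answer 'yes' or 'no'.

Initial components: {0,1,5} {2,4} {3}
Removing edge (0,5): not a bridge — component count unchanged at 3.
New components: {0,1,5} {2,4} {3}
Are 1 and 5 in the same component? yes

Answer: yes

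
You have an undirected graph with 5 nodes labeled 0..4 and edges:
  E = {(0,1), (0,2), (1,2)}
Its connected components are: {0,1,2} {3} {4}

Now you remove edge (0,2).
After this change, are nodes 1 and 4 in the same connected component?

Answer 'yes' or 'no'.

Answer: no

Derivation:
Initial components: {0,1,2} {3} {4}
Removing edge (0,2): not a bridge — component count unchanged at 3.
New components: {0,1,2} {3} {4}
Are 1 and 4 in the same component? no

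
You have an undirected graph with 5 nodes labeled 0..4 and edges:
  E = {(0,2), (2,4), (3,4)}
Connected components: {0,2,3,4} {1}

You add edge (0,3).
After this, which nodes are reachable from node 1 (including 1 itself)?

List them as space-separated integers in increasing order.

Answer: 1

Derivation:
Before: nodes reachable from 1: {1}
Adding (0,3): both endpoints already in same component. Reachability from 1 unchanged.
After: nodes reachable from 1: {1}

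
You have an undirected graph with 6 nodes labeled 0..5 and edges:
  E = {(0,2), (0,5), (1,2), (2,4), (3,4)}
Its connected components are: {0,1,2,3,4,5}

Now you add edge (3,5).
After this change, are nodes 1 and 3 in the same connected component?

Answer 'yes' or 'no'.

Initial components: {0,1,2,3,4,5}
Adding edge (3,5): both already in same component {0,1,2,3,4,5}. No change.
New components: {0,1,2,3,4,5}
Are 1 and 3 in the same component? yes

Answer: yes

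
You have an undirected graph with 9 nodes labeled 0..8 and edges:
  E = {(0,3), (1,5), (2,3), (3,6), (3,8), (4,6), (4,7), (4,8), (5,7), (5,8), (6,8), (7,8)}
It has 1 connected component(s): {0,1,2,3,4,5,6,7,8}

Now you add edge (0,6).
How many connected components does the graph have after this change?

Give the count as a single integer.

Answer: 1

Derivation:
Initial component count: 1
Add (0,6): endpoints already in same component. Count unchanged: 1.
New component count: 1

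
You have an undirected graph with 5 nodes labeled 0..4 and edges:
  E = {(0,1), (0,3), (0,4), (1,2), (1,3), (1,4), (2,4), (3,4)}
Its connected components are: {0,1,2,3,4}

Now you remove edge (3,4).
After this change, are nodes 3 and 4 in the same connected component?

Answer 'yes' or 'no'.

Initial components: {0,1,2,3,4}
Removing edge (3,4): not a bridge — component count unchanged at 1.
New components: {0,1,2,3,4}
Are 3 and 4 in the same component? yes

Answer: yes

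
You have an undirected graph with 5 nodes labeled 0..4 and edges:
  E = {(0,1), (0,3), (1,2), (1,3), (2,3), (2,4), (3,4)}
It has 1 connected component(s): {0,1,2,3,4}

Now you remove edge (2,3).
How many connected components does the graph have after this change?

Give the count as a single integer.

Answer: 1

Derivation:
Initial component count: 1
Remove (2,3): not a bridge. Count unchanged: 1.
  After removal, components: {0,1,2,3,4}
New component count: 1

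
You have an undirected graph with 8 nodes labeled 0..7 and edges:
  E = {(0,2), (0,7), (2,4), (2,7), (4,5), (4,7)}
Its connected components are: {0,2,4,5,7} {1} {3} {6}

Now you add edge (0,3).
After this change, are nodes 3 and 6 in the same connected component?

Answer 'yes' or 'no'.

Answer: no

Derivation:
Initial components: {0,2,4,5,7} {1} {3} {6}
Adding edge (0,3): merges {0,2,4,5,7} and {3}.
New components: {0,2,3,4,5,7} {1} {6}
Are 3 and 6 in the same component? no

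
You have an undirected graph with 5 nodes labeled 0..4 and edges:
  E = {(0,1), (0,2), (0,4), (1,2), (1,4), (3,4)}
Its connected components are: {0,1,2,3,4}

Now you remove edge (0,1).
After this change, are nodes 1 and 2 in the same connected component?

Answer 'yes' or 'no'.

Answer: yes

Derivation:
Initial components: {0,1,2,3,4}
Removing edge (0,1): not a bridge — component count unchanged at 1.
New components: {0,1,2,3,4}
Are 1 and 2 in the same component? yes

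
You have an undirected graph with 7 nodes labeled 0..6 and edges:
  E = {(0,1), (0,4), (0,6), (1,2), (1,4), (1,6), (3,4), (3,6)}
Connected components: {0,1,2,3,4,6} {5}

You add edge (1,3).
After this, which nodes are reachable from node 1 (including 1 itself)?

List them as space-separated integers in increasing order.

Before: nodes reachable from 1: {0,1,2,3,4,6}
Adding (1,3): both endpoints already in same component. Reachability from 1 unchanged.
After: nodes reachable from 1: {0,1,2,3,4,6}

Answer: 0 1 2 3 4 6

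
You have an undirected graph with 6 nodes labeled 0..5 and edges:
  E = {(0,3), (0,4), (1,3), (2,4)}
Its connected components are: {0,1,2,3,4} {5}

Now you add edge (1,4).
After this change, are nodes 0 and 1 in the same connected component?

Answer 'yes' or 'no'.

Initial components: {0,1,2,3,4} {5}
Adding edge (1,4): both already in same component {0,1,2,3,4}. No change.
New components: {0,1,2,3,4} {5}
Are 0 and 1 in the same component? yes

Answer: yes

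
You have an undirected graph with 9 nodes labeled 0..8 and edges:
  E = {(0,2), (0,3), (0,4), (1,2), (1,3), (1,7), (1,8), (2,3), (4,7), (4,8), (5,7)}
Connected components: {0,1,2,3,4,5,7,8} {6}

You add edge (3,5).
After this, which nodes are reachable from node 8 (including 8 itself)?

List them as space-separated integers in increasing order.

Answer: 0 1 2 3 4 5 7 8

Derivation:
Before: nodes reachable from 8: {0,1,2,3,4,5,7,8}
Adding (3,5): both endpoints already in same component. Reachability from 8 unchanged.
After: nodes reachable from 8: {0,1,2,3,4,5,7,8}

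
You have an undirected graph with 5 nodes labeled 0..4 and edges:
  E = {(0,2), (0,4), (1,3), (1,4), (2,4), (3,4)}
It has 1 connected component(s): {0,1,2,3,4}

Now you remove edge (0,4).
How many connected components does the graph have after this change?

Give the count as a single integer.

Answer: 1

Derivation:
Initial component count: 1
Remove (0,4): not a bridge. Count unchanged: 1.
  After removal, components: {0,1,2,3,4}
New component count: 1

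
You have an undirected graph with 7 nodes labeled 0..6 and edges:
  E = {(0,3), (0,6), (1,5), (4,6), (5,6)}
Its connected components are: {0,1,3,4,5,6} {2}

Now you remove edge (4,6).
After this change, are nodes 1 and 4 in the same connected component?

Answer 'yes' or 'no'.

Initial components: {0,1,3,4,5,6} {2}
Removing edge (4,6): it was a bridge — component count 2 -> 3.
New components: {0,1,3,5,6} {2} {4}
Are 1 and 4 in the same component? no

Answer: no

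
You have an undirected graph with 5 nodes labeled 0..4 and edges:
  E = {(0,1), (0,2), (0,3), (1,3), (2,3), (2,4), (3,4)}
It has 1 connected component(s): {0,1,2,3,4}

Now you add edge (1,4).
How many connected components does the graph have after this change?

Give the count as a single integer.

Initial component count: 1
Add (1,4): endpoints already in same component. Count unchanged: 1.
New component count: 1

Answer: 1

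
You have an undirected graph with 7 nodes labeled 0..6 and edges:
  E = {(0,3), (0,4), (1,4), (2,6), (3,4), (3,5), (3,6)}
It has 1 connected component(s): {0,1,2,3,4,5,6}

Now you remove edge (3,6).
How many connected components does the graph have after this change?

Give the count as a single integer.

Answer: 2

Derivation:
Initial component count: 1
Remove (3,6): it was a bridge. Count increases: 1 -> 2.
  After removal, components: {0,1,3,4,5} {2,6}
New component count: 2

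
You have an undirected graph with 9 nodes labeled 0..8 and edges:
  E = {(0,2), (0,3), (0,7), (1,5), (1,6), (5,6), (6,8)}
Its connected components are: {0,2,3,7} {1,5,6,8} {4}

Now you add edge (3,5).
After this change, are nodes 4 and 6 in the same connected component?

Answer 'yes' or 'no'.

Answer: no

Derivation:
Initial components: {0,2,3,7} {1,5,6,8} {4}
Adding edge (3,5): merges {0,2,3,7} and {1,5,6,8}.
New components: {0,1,2,3,5,6,7,8} {4}
Are 4 and 6 in the same component? no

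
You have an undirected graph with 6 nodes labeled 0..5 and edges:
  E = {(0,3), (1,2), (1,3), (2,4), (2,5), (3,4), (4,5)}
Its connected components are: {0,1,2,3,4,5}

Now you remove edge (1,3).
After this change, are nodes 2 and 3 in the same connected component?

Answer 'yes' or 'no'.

Initial components: {0,1,2,3,4,5}
Removing edge (1,3): not a bridge — component count unchanged at 1.
New components: {0,1,2,3,4,5}
Are 2 and 3 in the same component? yes

Answer: yes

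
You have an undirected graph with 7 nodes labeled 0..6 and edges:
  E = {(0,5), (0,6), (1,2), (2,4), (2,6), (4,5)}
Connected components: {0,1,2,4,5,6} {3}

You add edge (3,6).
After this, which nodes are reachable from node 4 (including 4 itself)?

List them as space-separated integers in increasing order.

Answer: 0 1 2 3 4 5 6

Derivation:
Before: nodes reachable from 4: {0,1,2,4,5,6}
Adding (3,6): merges 4's component with another. Reachability grows.
After: nodes reachable from 4: {0,1,2,3,4,5,6}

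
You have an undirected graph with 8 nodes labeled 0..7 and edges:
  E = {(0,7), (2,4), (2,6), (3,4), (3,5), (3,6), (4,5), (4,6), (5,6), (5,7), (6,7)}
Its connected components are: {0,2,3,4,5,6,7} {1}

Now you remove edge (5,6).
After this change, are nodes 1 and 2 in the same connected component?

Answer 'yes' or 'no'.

Answer: no

Derivation:
Initial components: {0,2,3,4,5,6,7} {1}
Removing edge (5,6): not a bridge — component count unchanged at 2.
New components: {0,2,3,4,5,6,7} {1}
Are 1 and 2 in the same component? no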